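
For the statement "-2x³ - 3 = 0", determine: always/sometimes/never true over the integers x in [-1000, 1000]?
Track d = LHS − RHS over the integers in [-1000, 1000]. Equality would need d = 0, but d changes sign only between consecutive integers, jumping over 0:
x = -2: LHS = -2·(-2)³ - 3 = 13; 13 = 0 — FAILS  (d = 13)
x = -1: LHS = -2·(-1)³ - 3 = -1; -1 = 0 — FAILS  (d = -1)
Away from these crossings d keeps a constant sign, and checking every integer in [-1000, 1000] confirms d ≠ 0 throughout. Hence the two sides are never equal, so the claimed relation (=) fails for every integer in [-1000, 1000].

No integer in the range satisfies it.

Answer: Never true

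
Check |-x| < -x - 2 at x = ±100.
x = 100: LHS = |-100| = 100, RHS = -100 - 2 = -102; 100 < -102 — FAILS
x = -100: LHS = |-(-100)| = |100| = 100, RHS = -(-100) - 2 = 98; 100 < 98 — FAILS

Answer: No, fails for both x = 100 and x = -100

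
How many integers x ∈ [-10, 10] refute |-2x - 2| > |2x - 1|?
Counterexamples in [-10, 10]: {-10, -9, -8, -7, -6, -5, -4, -3, -2, -1}.

Counting them gives 10 values.

Answer: 10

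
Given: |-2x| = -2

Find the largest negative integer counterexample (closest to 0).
Testing negative integers from -1 downward:
x = -1: LHS = |-2·(-1)| = |2| = 2; 2 = -2 — FAILS  ← closest negative counterexample to 0

Answer: x = -1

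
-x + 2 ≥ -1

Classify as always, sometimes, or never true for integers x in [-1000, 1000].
Holds at x = 0: LHS = -0 + 2 = 2; 2 ≥ -1 — holds
Fails at x = 4: LHS = -4 + 2 = -2; -2 ≥ -1 — FAILS
It is satisfied by some integers in the range but not all.

Answer: Sometimes true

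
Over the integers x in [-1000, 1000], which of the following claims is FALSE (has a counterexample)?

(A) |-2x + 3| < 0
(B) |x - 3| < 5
(A) x = 0: LHS = |-2·0 + 3| = |3| = 3; 3 < 0 — FAILS
(B) x = -2: LHS = |(-2) - 3| = |-5| = 5; 5 < 5 — FAILS

Answer: Both A and B are false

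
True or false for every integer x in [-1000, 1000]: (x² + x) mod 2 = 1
The claim fails at x = 0:
x = 0: LHS = (0² + 0) mod 2 = 0 mod 2 = 0; 0 = 1 — FAILS

Because a single integer refutes it, the statement is false.

Answer: False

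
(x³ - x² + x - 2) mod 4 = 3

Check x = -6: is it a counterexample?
Substitute x = -6 into the relation:
x = -6: LHS = ((-6)³ - (-6)² + (-6) - 2) mod 4 = (-260) mod 4 = 0; 0 = 3 — FAILS

Since the claim fails at x = -6, this value is a counterexample.

Answer: Yes, x = -6 is a counterexample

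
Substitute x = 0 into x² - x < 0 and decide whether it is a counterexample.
Substitute x = 0 into the relation:
x = 0: LHS = 0² - 0 = 0; 0 < 0 — FAILS

Since the claim fails at x = 0, this value is a counterexample.

Answer: Yes, x = 0 is a counterexample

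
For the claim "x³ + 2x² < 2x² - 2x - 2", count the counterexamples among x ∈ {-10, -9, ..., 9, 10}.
Counterexamples in [-10, 10]: {0, 1, 2, 3, 4, 5, 6, 7, 8, 9, 10}.

Counting them gives 11 values.

Answer: 11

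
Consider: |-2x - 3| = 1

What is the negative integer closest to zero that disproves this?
Testing negative integers from -1 downward:
x = -1: LHS = |-2·(-1) - 3| = |-1| = 1; 1 = 1 — holds
x = -2: LHS = |-2·(-2) - 3| = |1| = 1; 1 = 1 — holds
x = -3: LHS = |-2·(-3) - 3| = |3| = 3; 3 = 1 — FAILS  ← closest negative counterexample to 0

Answer: x = -3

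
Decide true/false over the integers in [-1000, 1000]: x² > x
The claim fails at x = 0:
x = 0: LHS = 0² = 0; 0 > 0 — FAILS

Because a single integer refutes it, the statement is false.

Answer: False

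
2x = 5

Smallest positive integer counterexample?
Testing positive integers:
x = 1: LHS = 2·1 = 2; 2 = 5 — FAILS  ← smallest positive counterexample

Answer: x = 1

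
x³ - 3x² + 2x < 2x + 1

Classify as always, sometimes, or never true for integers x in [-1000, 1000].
Holds at x = 0: LHS = 0³ - 3·0² + 2·0 = 0, RHS = 2·0 + 1 = 1; 0 < 1 — holds
Fails at x = 4: LHS = 4³ - 3·4² + 2·4 = 24, RHS = 2·4 + 1 = 9; 24 < 9 — FAILS
It is satisfied by some integers in the range but not all.

Answer: Sometimes true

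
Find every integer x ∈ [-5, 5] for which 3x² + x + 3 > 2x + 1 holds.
Over all integers in [-5, 5], LHS − RHS is smallest at x = 0, where it equals 2:
x = 0: LHS = 3·0² + 0 + 3 = 3, RHS = 2·0 + 1 = 1; 3 > 1 — holds
At the ends of the range:
x = -5: LHS = 3·(-5)² + (-5) + 3 = 73, RHS = 2·(-5) + 1 = -9; 73 > -9 — holds
x = 5: LHS = 3·5² + 5 + 3 = 83, RHS = 2·5 + 1 = 11; 83 > 11 — holds
Hence LHS − RHS is never zero or negative, i.e. LHS > RHS throughout, so the relation holds for every integer in [-5, 5].

Answer: All integers in [-5, 5]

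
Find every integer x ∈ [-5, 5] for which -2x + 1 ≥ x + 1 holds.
Holds for: {-5, -4, -3, -2, -1, 0}
Fails for: {1, 2, 3, 4, 5}

Answer: {-5, -4, -3, -2, -1, 0}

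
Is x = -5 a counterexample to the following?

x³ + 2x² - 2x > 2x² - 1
Substitute x = -5 into the relation:
x = -5: LHS = (-5)³ + 2·(-5)² - 2·(-5) = -65, RHS = 2·(-5)² - 1 = 49; -65 > 49 — FAILS

Since the claim fails at x = -5, this value is a counterexample.

Answer: Yes, x = -5 is a counterexample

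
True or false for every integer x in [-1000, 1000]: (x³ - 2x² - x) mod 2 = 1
The claim fails at x = 0:
x = 0: LHS = (0³ - 2·0² - 0) mod 2 = 0 mod 2 = 0; 0 = 1 — FAILS

Because a single integer refutes it, the statement is false.

Answer: False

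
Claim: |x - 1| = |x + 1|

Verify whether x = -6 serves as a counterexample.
Substitute x = -6 into the relation:
x = -6: LHS = |(-6) - 1| = |-7| = 7, RHS = |(-6) + 1| = |-5| = 5; 7 = 5 — FAILS

Since the claim fails at x = -6, this value is a counterexample.

Answer: Yes, x = -6 is a counterexample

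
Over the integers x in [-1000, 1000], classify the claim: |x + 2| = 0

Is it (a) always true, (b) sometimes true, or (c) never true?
Holds at x = -2: LHS = |(-2) + 2| = |0| = 0; 0 = 0 — holds
Fails at x = 0: LHS = |0 + 2| = |2| = 2; 2 = 0 — FAILS
It is satisfied by some integers in the range but not all.

Answer: Sometimes true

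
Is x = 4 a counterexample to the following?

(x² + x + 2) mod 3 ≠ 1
Substitute x = 4 into the relation:
x = 4: LHS = (4² + 4 + 2) mod 3 = 22 mod 3 = 1; 1 ≠ 1 — FAILS

Since the claim fails at x = 4, this value is a counterexample.

Answer: Yes, x = 4 is a counterexample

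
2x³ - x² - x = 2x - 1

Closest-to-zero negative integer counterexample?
Testing negative integers from -1 downward:
x = -1: LHS = 2·(-1)³ - (-1)² - (-1) = -2, RHS = 2·(-1) - 1 = -3; -2 = -3 — FAILS  ← closest negative counterexample to 0

Answer: x = -1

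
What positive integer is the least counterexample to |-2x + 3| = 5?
Testing positive integers:
x = 1: LHS = |-2·1 + 3| = |1| = 1; 1 = 5 — FAILS  ← smallest positive counterexample

Answer: x = 1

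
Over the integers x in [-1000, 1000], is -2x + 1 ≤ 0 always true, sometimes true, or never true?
Holds at x = 1: LHS = -2·1 + 1 = -1; -1 ≤ 0 — holds
Fails at x = 0: LHS = -2·0 + 1 = 1; 1 ≤ 0 — FAILS
It is satisfied by some integers in the range but not all.

Answer: Sometimes true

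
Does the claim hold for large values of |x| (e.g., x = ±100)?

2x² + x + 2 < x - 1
x = 100: LHS = 2·100² + 100 + 2 = 20102, RHS = 100 - 1 = 99; 20102 < 99 — FAILS
x = -100: LHS = 2·(-100)² + (-100) + 2 = 19902, RHS = (-100) - 1 = -101; 19902 < -101 — FAILS

Answer: No, fails for both x = 100 and x = -100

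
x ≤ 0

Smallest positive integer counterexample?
Testing positive integers:
x = 1: 1 ≤ 0 — FAILS  ← smallest positive counterexample

Answer: x = 1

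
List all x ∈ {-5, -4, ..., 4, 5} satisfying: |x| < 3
Holds for: {-2, -1, 0, 1, 2}
Fails for: {-5, -4, -3, 3, 4, 5}

Answer: {-2, -1, 0, 1, 2}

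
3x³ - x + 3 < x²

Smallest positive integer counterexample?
Testing positive integers:
x = 1: LHS = 3·1³ - 1 + 3 = 5, RHS = 1² = 1; 5 < 1 — FAILS  ← smallest positive counterexample

Answer: x = 1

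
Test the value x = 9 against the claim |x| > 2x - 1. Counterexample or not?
Substitute x = 9 into the relation:
x = 9: LHS = |9| = 9, RHS = 2·9 - 1 = 17; 9 > 17 — FAILS

Since the claim fails at x = 9, this value is a counterexample.

Answer: Yes, x = 9 is a counterexample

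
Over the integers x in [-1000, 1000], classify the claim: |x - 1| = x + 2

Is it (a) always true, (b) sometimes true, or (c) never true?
Track d = LHS − RHS over the integers in [-1000, 1000]. Equality would need d = 0, but d changes sign only between consecutive integers, jumping over 0:
x = -1: LHS = |(-1) - 1| = |-2| = 2, RHS = (-1) + 2 = 1; 2 = 1 — FAILS  (d = 1)
x = 0: LHS = |0 - 1| = |-1| = 1, RHS = 0 + 2 = 2; 1 = 2 — FAILS  (d = -1)
Away from these crossings d keeps a constant sign, and checking every integer in [-1000, 1000] confirms d ≠ 0 throughout. Hence the two sides are never equal, so the claimed relation (=) fails for every integer in [-1000, 1000].

No integer in the range satisfies it.

Answer: Never true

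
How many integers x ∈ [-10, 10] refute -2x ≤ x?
Counterexamples in [-10, 10]: {-10, -9, -8, -7, -6, -5, -4, -3, -2, -1}.

Counting them gives 10 values.

Answer: 10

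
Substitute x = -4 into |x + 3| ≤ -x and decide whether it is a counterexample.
Substitute x = -4 into the relation:
x = -4: LHS = |(-4) + 3| = |-1| = 1, RHS = -(-4) = 4; 1 ≤ 4 — holds

The claim holds here, so x = -4 is not a counterexample. (A counterexample exists elsewhere, e.g. x = 0.)

Answer: No, x = -4 is not a counterexample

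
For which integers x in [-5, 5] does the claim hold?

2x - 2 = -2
Holds for: {0}
Fails for: {-5, -4, -3, -2, -1, 1, 2, 3, 4, 5}

Answer: {0}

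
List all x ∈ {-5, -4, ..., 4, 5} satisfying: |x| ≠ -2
An absolute value is never negative, so the left side is ≥ 0 for every x, while the right side is -2. Tightest case in [-5, 5] is x = 0:
x = 0: LHS = |0| = 0; 0 ≠ -2 — holds
Hence LHS − RHS is never 0, i.e. the two sides are never equal, so the relation holds for every integer in [-5, 5].

Answer: All integers in [-5, 5]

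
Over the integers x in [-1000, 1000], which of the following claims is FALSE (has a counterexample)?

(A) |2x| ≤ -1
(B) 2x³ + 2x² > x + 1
(A) x = 0: LHS = |2·0| = |0| = 0; 0 ≤ -1 — FAILS
(B) x = 0: LHS = 2·0³ + 2·0² = 0, RHS = 0 + 1 = 1; 0 > 1 — FAILS

Answer: Both A and B are false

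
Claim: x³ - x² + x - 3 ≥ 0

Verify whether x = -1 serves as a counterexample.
Substitute x = -1 into the relation:
x = -1: LHS = (-1)³ - (-1)² + (-1) - 3 = -6; -6 ≥ 0 — FAILS

Since the claim fails at x = -1, this value is a counterexample.

Answer: Yes, x = -1 is a counterexample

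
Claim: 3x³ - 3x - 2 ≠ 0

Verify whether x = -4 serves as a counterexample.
Substitute x = -4 into the relation:
x = -4: LHS = 3·(-4)³ - 3·(-4) - 2 = -182; -182 ≠ 0 — holds

The relation holds at x = -4, so it is not a counterexample.

Answer: No, x = -4 is not a counterexample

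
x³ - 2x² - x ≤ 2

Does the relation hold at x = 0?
x = 0: LHS = 0³ - 2·0² - 0 = 0; 0 ≤ 2 — holds

The relation is satisfied at x = 0.

Answer: Yes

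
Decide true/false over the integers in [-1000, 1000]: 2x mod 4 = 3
The claim fails at x = 0:
x = 0: LHS = (2·0) mod 4 = 0 mod 4 = 0; 0 = 3 — FAILS

Because a single integer refutes it, the statement is false.

Answer: False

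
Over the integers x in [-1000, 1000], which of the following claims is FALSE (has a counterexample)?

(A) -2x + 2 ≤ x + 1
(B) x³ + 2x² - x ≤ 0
(A) x = 0: LHS = -2·0 + 2 = 2, RHS = 0 + 1 = 1; 2 ≤ 1 — FAILS
(B) x = 1: LHS = 1³ + 2·1² - 1 = 2; 2 ≤ 0 — FAILS

Answer: Both A and B are false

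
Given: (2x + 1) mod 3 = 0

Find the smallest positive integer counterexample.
Testing positive integers:
x = 1: LHS = (2·1 + 1) mod 3 = 3 mod 3 = 0; 0 = 0 — holds
x = 2: LHS = (2·2 + 1) mod 3 = 5 mod 3 = 2; 2 = 0 — FAILS  ← smallest positive counterexample

Answer: x = 2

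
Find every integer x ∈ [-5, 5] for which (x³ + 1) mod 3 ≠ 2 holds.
Holds for: {-4, -3, -1, 0, 2, 3, 5}
Fails for: {-5, -2, 1, 4}

Answer: {-4, -3, -1, 0, 2, 3, 5}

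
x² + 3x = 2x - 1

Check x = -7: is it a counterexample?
Substitute x = -7 into the relation:
x = -7: LHS = (-7)² + 3·(-7) = 28, RHS = 2·(-7) - 1 = -15; 28 = -15 — FAILS

Since the claim fails at x = -7, this value is a counterexample.

Answer: Yes, x = -7 is a counterexample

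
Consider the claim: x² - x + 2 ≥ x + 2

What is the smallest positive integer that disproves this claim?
Testing positive integers:
x = 1: LHS = 1² - 1 + 2 = 2, RHS = 1 + 2 = 3; 2 ≥ 3 — FAILS  ← smallest positive counterexample

Answer: x = 1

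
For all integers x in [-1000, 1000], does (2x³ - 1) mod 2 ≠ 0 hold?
For a polynomial with integer coefficients, its value mod 2 depends only on x mod 2, so it suffices to check one representative of each residue class, x = 0, 1:
x = 0: LHS = (2·0³ - 1) mod 2 = (-1) mod 2 = 1; 1 ≠ 0 — holds
x = 1: LHS = (2·1³ - 1) mod 2 = 1 mod 2 = 1; 1 ≠ 0 — holds
The relation holds in every residue class, so the relation holds for every integer in [-1000, 1000].

No counterexample exists.

Answer: True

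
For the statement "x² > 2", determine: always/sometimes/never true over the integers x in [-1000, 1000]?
Holds at x = 2: LHS = 2² = 4; 4 > 2 — holds
Fails at x = 0: LHS = 0² = 0; 0 > 2 — FAILS
It is satisfied by some integers in the range but not all.

Answer: Sometimes true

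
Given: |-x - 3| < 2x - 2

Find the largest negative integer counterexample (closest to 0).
Testing negative integers from -1 downward:
x = -1: LHS = |-(-1) - 3| = |-2| = 2, RHS = 2·(-1) - 2 = -4; 2 < -4 — FAILS  ← closest negative counterexample to 0

Answer: x = -1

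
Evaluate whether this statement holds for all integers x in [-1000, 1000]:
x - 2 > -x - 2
The claim fails at x = 0:
x = 0: LHS = 0 - 2 = -2, RHS = -0 - 2 = -2; -2 > -2 — FAILS

Because a single integer refutes it, the statement is false.

Answer: False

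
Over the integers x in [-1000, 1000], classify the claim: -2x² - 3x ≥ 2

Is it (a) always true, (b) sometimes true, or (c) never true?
Over all integers in [-1000, 1000], LHS − RHS is largest at x = -1, where it equals -1:
x = -1: LHS = -2·(-1)² - 3·(-1) = 1; 1 ≥ 2 — FAILS
At the ends of the range:
x = -1000: LHS = -2·(-1000)² - 3·(-1000) = -1997000; -1997000 ≥ 2 — FAILS
x = 1000: LHS = -2·1000² - 3·1000 = -2003000; -2003000 ≥ 2 — FAILS
Hence LHS − RHS is never zero or positive, i.e. LHS < RHS throughout, so the claimed relation (≥) fails for every integer in [-1000, 1000].

No integer in the range satisfies it.

Answer: Never true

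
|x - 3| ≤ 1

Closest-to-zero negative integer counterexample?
Testing negative integers from -1 downward:
x = -1: LHS = |(-1) - 3| = |-4| = 4; 4 ≤ 1 — FAILS  ← closest negative counterexample to 0

Answer: x = -1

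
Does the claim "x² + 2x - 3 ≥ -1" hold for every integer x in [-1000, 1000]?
The claim fails at x = 0:
x = 0: LHS = 0² + 2·0 - 3 = -3; -3 ≥ -1 — FAILS

Because a single integer refutes it, the statement is false.

Answer: False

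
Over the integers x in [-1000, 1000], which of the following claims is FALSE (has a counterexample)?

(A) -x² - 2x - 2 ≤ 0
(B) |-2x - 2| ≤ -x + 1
(A) Over all integers in [-1000, 1000], LHS − RHS is largest at x = -1, where it equals -1:
x = -1: LHS = -(-1)² - 2·(-1) - 2 = -1; -1 ≤ 0 — holds
At the ends of the range:
x = -1000: LHS = -(-1000)² - 2·(-1000) - 2 = -998002; -998002 ≤ 0 — holds
x = 1000: LHS = -1000² - 2·1000 - 2 = -1002002; -1002002 ≤ 0 — holds
Hence LHS − RHS is never positive, i.e. LHS ≤ RHS throughout, so the relation holds for every integer in [-1000, 1000].

(B) x = 0: LHS = |-2·0 - 2| = |-2| = 2, RHS = -0 + 1 = 1; 2 ≤ 1 — FAILS

Only (B) has a counterexample.

Answer: B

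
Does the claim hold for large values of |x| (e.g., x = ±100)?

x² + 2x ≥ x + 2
x = 100: LHS = 100² + 2·100 = 10200, RHS = 100 + 2 = 102; 10200 ≥ 102 — holds
x = -100: LHS = (-100)² + 2·(-100) = 9800, RHS = (-100) + 2 = -98; 9800 ≥ -98 — holds

Answer: Yes, holds for both x = 100 and x = -100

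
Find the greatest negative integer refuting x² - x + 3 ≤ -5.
Testing negative integers from -1 downward:
x = -1: LHS = (-1)² - (-1) + 3 = 5; 5 ≤ -5 — FAILS  ← closest negative counterexample to 0

Answer: x = -1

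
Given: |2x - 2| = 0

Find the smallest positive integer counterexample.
Testing positive integers:
x = 1: LHS = |2·1 - 2| = |0| = 0; 0 = 0 — holds
x = 2: LHS = |2·2 - 2| = |2| = 2; 2 = 0 — FAILS  ← smallest positive counterexample

Answer: x = 2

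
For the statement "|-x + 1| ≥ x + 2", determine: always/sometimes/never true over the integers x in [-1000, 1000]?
Holds at x = -1: LHS = |-(-1) + 1| = |2| = 2, RHS = (-1) + 2 = 1; 2 ≥ 1 — holds
Fails at x = 0: LHS = |-0 + 1| = |1| = 1, RHS = 0 + 2 = 2; 1 ≥ 2 — FAILS
It is satisfied by some integers in the range but not all.

Answer: Sometimes true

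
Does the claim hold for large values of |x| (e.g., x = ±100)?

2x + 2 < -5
x = 100: LHS = 2·100 + 2 = 202; 202 < -5 — FAILS
x = -100: LHS = 2·(-100) + 2 = -198; -198 < -5 — holds

Answer: Partially: fails for x = 100, holds for x = -100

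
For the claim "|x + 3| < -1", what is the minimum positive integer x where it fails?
Testing positive integers:
x = 1: LHS = |1 + 3| = |4| = 4; 4 < -1 — FAILS  ← smallest positive counterexample

Answer: x = 1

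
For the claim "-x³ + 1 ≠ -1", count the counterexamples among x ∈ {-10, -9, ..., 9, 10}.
Track d = LHS − RHS over the integers in [-10, 10]. Equality would need d = 0, but d changes sign only between consecutive integers, jumping over 0:
x = 1: LHS = -1³ + 1 = 0; 0 ≠ -1 — holds  (d = 1)
x = 2: LHS = -2³ + 1 = -7; -7 ≠ -1 — holds  (d = -6)
Away from these crossings d keeps a constant sign, and checking every integer in [-10, 10] confirms d ≠ 0 throughout. Hence the two sides are never equal, so the relation holds for every integer in [-10, 10].

No counterexample appears in that range.

Answer: 0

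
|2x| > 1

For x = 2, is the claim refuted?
Substitute x = 2 into the relation:
x = 2: LHS = |2·2| = |4| = 4; 4 > 1 — holds

The claim holds here, so x = 2 is not a counterexample. (A counterexample exists elsewhere, e.g. x = 0.)

Answer: No, x = 2 is not a counterexample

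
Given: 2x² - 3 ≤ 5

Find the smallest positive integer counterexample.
Testing positive integers:
x = 1: LHS = 2·1² - 3 = -1; -1 ≤ 5 — holds
x = 2: LHS = 2·2² - 3 = 5; 5 ≤ 5 — holds
x = 3: LHS = 2·3² - 3 = 15; 15 ≤ 5 — FAILS  ← smallest positive counterexample

Answer: x = 3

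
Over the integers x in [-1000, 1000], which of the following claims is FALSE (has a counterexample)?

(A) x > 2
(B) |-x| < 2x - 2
(A) x = 0: 0 > 2 — FAILS
(B) x = 0: LHS = |-0| = |0| = 0, RHS = 2·0 - 2 = -2; 0 < -2 — FAILS

Answer: Both A and B are false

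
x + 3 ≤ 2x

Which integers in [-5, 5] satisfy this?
Holds for: {3, 4, 5}
Fails for: {-5, -4, -3, -2, -1, 0, 1, 2}

Answer: {3, 4, 5}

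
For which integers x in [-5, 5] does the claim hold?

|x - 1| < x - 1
Over all integers in [-5, 5], LHS − RHS is smallest at x = 1, where it equals 0:
x = 1: LHS = |1 - 1| = |0| = 0, RHS = 1 - 1 = 0; 0 < 0 — FAILS
At the ends of the range:
x = -5: LHS = |(-5) - 1| = |-6| = 6, RHS = (-5) - 1 = -6; 6 < -6 — FAILS
x = 5: LHS = |5 - 1| = |4| = 4, RHS = 5 - 1 = 4; 4 < 4 — FAILS
Hence LHS − RHS is never negative, i.e. LHS ≥ RHS throughout, so the claimed relation (<) fails for every integer in [-5, 5].

Answer: None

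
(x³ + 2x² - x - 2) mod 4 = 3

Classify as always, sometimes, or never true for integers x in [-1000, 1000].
For a polynomial with integer coefficients, its value mod 4 depends only on x mod 4, so it suffices to check one representative of each residue class, x = 0, 1, 2, 3:
x = 0: LHS = (0³ + 2·0² - 0 - 2) mod 4 = (-2) mod 4 = 2; 2 = 3 — FAILS
x = 1: LHS = (1³ + 2·1² - 1 - 2) mod 4 = 0 mod 4 = 0; 0 = 3 — FAILS
x = 2: LHS = (2³ + 2·2² - 2 - 2) mod 4 = 12 mod 4 = 0; 0 = 3 — FAILS
x = 3: LHS = (3³ + 2·3² - 3 - 2) mod 4 = 40 mod 4 = 0; 0 = 3 — FAILS
The relation fails in every residue class, so the claimed relation (=) fails for every integer in [-1000, 1000].

No integer in the range satisfies it.

Answer: Never true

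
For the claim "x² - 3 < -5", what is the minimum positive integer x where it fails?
Testing positive integers:
x = 1: LHS = 1² - 3 = -2; -2 < -5 — FAILS  ← smallest positive counterexample

Answer: x = 1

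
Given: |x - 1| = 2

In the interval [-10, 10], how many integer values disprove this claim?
Counterexamples in [-10, 10]: {-10, -9, -8, -7, -6, -5, -4, -3, -2, 0, 1, 2, 4, 5, 6, 7, 8, 9, 10}.

Counting them gives 19 values.

Answer: 19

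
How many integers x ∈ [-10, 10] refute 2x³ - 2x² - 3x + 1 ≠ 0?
Counterexamples in [-10, 10]: {-1}.

Counting them gives 1 values.

Answer: 1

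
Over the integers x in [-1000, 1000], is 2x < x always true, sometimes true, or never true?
Holds at x = -1: LHS = 2·(-1) = -2; -2 < -1 — holds
Fails at x = 0: LHS = 2·0 = 0; 0 < 0 — FAILS
It is satisfied by some integers in the range but not all.

Answer: Sometimes true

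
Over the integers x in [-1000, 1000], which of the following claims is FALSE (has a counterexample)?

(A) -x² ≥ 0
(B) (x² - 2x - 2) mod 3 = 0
(A) x = 1: LHS = -1² = -1; -1 ≥ 0 — FAILS
(B) x = 0: LHS = (0² - 2·0 - 2) mod 3 = (-2) mod 3 = 1; 1 = 0 — FAILS

Answer: Both A and B are false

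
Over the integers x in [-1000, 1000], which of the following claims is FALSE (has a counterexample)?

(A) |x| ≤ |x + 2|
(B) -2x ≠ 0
(A) x = -2: LHS = |-2| = 2, RHS = |(-2) + 2| = |0| = 0; 2 ≤ 0 — FAILS
(B) x = 0: LHS = -2·0 = 0; 0 ≠ 0 — FAILS

Answer: Both A and B are false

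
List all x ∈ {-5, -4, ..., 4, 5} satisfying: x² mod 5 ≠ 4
Holds for: {-5, -4, -1, 0, 1, 4, 5}
Fails for: {-3, -2, 2, 3}

Answer: {-5, -4, -1, 0, 1, 4, 5}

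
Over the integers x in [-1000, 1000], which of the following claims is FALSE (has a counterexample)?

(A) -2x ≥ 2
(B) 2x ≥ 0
(A) x = 0: LHS = -2·0 = 0; 0 ≥ 2 — FAILS
(B) x = -1: LHS = 2·(-1) = -2; -2 ≥ 0 — FAILS

Answer: Both A and B are false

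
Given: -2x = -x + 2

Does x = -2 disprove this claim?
Substitute x = -2 into the relation:
x = -2: LHS = -2·(-2) = 4, RHS = -(-2) + 2 = 4; 4 = 4 — holds

The claim holds here, so x = -2 is not a counterexample. (A counterexample exists elsewhere, e.g. x = 0.)

Answer: No, x = -2 is not a counterexample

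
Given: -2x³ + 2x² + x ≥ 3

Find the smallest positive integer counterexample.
Testing positive integers:
x = 1: LHS = -2·1³ + 2·1² + 1 = 1; 1 ≥ 3 — FAILS  ← smallest positive counterexample

Answer: x = 1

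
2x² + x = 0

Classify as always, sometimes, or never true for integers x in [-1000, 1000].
Holds at x = 0: LHS = 2·0² + 0 = 0; 0 = 0 — holds
Fails at x = 1: LHS = 2·1² + 1 = 3; 3 = 0 — FAILS
It is satisfied by some integers in the range but not all.

Answer: Sometimes true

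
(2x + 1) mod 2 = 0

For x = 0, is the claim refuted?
Substitute x = 0 into the relation:
x = 0: LHS = (2·0 + 1) mod 2 = 1 mod 2 = 1; 1 = 0 — FAILS

Since the claim fails at x = 0, this value is a counterexample.

Answer: Yes, x = 0 is a counterexample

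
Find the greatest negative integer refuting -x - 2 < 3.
Testing negative integers from -1 downward:
x = -1: LHS = -(-1) - 2 = -1; -1 < 3 — holds
x = -2: LHS = -(-2) - 2 = 0; 0 < 3 — holds
x = -3: LHS = -(-3) - 2 = 1; 1 < 3 — holds
x = -4: LHS = -(-4) - 2 = 2; 2 < 3 — holds
x = -5: LHS = -(-5) - 2 = 3; 3 < 3 — FAILS  ← closest negative counterexample to 0

Answer: x = -5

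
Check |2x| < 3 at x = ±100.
x = 100: LHS = |2·100| = |200| = 200; 200 < 3 — FAILS
x = -100: LHS = |2·(-100)| = |-200| = 200; 200 < 3 — FAILS

Answer: No, fails for both x = 100 and x = -100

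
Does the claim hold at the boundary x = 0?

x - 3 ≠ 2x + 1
x = 0: LHS = 0 - 3 = -3, RHS = 2·0 + 1 = 1; -3 ≠ 1 — holds

The relation is satisfied at x = 0.

Answer: Yes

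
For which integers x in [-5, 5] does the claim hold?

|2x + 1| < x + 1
Over all integers in [-5, 5], LHS − RHS is smallest at x = 0, where it equals 0:
x = 0: LHS = |2·0 + 1| = |1| = 1, RHS = 0 + 1 = 1; 1 < 1 — FAILS
At the ends of the range:
x = -5: LHS = |2·(-5) + 1| = |-9| = 9, RHS = (-5) + 1 = -4; 9 < -4 — FAILS
x = 5: LHS = |2·5 + 1| = |11| = 11, RHS = 5 + 1 = 6; 11 < 6 — FAILS
Hence LHS − RHS is never negative, i.e. LHS ≥ RHS throughout, so the claimed relation (<) fails for every integer in [-5, 5].

Answer: None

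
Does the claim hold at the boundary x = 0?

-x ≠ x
x = 0: LHS = -0 = 0; 0 ≠ 0 — FAILS

The relation fails at x = 0, so x = 0 is a counterexample.

Answer: No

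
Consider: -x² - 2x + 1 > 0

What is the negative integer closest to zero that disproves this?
Testing negative integers from -1 downward:
x = -1: LHS = -(-1)² - 2·(-1) + 1 = 2; 2 > 0 — holds
x = -2: LHS = -(-2)² - 2·(-2) + 1 = 1; 1 > 0 — holds
x = -3: LHS = -(-3)² - 2·(-3) + 1 = -2; -2 > 0 — FAILS  ← closest negative counterexample to 0

Answer: x = -3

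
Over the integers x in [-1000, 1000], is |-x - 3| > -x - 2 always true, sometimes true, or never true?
Holds at x = 0: LHS = |-0 - 3| = |-3| = 3, RHS = -0 - 2 = -2; 3 > -2 — holds
Fails at x = -3: LHS = |-(-3) - 3| = |0| = 0, RHS = -(-3) - 2 = 1; 0 > 1 — FAILS
It is satisfied by some integers in the range but not all.

Answer: Sometimes true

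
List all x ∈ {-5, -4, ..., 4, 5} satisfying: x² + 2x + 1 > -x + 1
Holds for: {-5, -4, 1, 2, 3, 4, 5}
Fails for: {-3, -2, -1, 0}

Answer: {-5, -4, 1, 2, 3, 4, 5}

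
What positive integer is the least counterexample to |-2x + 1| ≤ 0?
Testing positive integers:
x = 1: LHS = |-2·1 + 1| = |-1| = 1; 1 ≤ 0 — FAILS  ← smallest positive counterexample

Answer: x = 1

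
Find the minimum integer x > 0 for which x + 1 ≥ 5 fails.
Testing positive integers:
x = 1: LHS = 1 + 1 = 2; 2 ≥ 5 — FAILS  ← smallest positive counterexample

Answer: x = 1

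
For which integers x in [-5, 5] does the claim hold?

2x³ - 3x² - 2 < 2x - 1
Holds for: {-5, -4, -3, -2, -1, 0, 1, 2}
Fails for: {3, 4, 5}

Answer: {-5, -4, -3, -2, -1, 0, 1, 2}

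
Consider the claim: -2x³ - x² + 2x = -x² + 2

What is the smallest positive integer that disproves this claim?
Testing positive integers:
x = 1: LHS = -2·1³ - 1² + 2·1 = -1, RHS = -1² + 2 = 1; -1 = 1 — FAILS  ← smallest positive counterexample

Answer: x = 1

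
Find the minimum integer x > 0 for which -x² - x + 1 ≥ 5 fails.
Testing positive integers:
x = 1: LHS = -1² - 1 + 1 = -1; -1 ≥ 5 — FAILS  ← smallest positive counterexample

Answer: x = 1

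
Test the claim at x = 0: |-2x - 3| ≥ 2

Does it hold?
x = 0: LHS = |-2·0 - 3| = |-3| = 3; 3 ≥ 2 — holds

The relation is satisfied at x = 0.

Answer: Yes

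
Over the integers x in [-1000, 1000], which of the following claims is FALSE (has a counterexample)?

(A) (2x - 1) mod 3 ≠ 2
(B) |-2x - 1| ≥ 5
(A) x = 0: LHS = (2·0 - 1) mod 3 = (-1) mod 3 = 2; 2 ≠ 2 — FAILS
(B) x = 0: LHS = |-2·0 - 1| = |-1| = 1; 1 ≥ 5 — FAILS

Answer: Both A and B are false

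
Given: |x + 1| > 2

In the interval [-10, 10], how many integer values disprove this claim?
Counterexamples in [-10, 10]: {-3, -2, -1, 0, 1}.

Counting them gives 5 values.

Answer: 5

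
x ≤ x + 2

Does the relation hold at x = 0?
x = 0: RHS = 0 + 2 = 2; 0 ≤ 2 — holds

The relation is satisfied at x = 0.

Answer: Yes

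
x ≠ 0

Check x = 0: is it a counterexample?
Substitute x = 0 into the relation:
x = 0: 0 ≠ 0 — FAILS

Since the claim fails at x = 0, this value is a counterexample.

Answer: Yes, x = 0 is a counterexample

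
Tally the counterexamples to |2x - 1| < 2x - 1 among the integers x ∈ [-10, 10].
Counterexamples in [-10, 10]: {-10, -9, -8, -7, -6, -5, -4, -3, -2, -1, 0, 1, 2, 3, 4, 5, 6, 7, 8, 9, 10}.

Counting them gives 21 values.

Answer: 21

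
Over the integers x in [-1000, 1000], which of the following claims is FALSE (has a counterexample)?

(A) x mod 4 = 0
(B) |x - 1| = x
(A) x = 1: LHS = 1 mod 4 = 1; 1 = 0 — FAILS
(B) x = 0: LHS = |0 - 1| = |-1| = 1; 1 = 0 — FAILS

Answer: Both A and B are false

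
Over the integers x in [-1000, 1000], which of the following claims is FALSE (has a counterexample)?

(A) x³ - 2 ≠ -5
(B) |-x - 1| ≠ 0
(A) Track d = LHS − RHS over the integers in [-1000, 1000]. Equality would need d = 0, but d changes sign only between consecutive integers, jumping over 0:
x = -2: LHS = (-2)³ - 2 = -10; -10 ≠ -5 — holds  (d = -5)
x = -1: LHS = (-1)³ - 2 = -3; -3 ≠ -5 — holds  (d = 2)
Away from these crossings d keeps a constant sign, and checking every integer in [-1000, 1000] confirms d ≠ 0 throughout. Hence the two sides are never equal, so the relation holds for every integer in [-1000, 1000].

(B) x = -1: LHS = |-(-1) - 1| = |0| = 0; 0 ≠ 0 — FAILS

Only (B) has a counterexample.

Answer: B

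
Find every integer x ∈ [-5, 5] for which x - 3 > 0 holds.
Holds for: {4, 5}
Fails for: {-5, -4, -3, -2, -1, 0, 1, 2, 3}

Answer: {4, 5}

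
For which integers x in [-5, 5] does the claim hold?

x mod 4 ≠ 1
Holds for: {-5, -4, -2, -1, 0, 2, 3, 4}
Fails for: {-3, 1, 5}

Answer: {-5, -4, -2, -1, 0, 2, 3, 4}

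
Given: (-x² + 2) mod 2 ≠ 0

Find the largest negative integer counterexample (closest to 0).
Testing negative integers from -1 downward:
x = -1: LHS = (-(-1)² + 2) mod 2 = 1 mod 2 = 1; 1 ≠ 0 — holds
x = -2: LHS = (-(-2)² + 2) mod 2 = (-2) mod 2 = 0; 0 ≠ 0 — FAILS  ← closest negative counterexample to 0

Answer: x = -2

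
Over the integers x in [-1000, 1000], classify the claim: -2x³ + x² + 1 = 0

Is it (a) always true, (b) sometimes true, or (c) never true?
Holds at x = 1: LHS = -2·1³ + 1² + 1 = 0; 0 = 0 — holds
Fails at x = 0: LHS = -2·0³ + 0² + 1 = 1; 1 = 0 — FAILS
It is satisfied by some integers in the range but not all.

Answer: Sometimes true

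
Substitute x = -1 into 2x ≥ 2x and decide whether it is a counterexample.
Substitute x = -1 into the relation:
x = -1: LHS = 2·(-1) = -2, RHS = 2·(-1) = -2; -2 ≥ -2 — holds

The relation holds at x = -1, so it is not a counterexample.

Answer: No, x = -1 is not a counterexample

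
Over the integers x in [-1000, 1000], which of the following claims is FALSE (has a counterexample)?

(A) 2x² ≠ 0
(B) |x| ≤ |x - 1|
(A) x = 0: LHS = 2·0² = 0; 0 ≠ 0 — FAILS
(B) x = 1: LHS = |1| = 1, RHS = |1 - 1| = |0| = 0; 1 ≤ 0 — FAILS

Answer: Both A and B are false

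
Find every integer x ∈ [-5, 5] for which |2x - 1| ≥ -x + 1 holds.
Over all integers in [-5, 5], LHS − RHS is smallest at x = 0, where it equals 0:
x = 0: LHS = |2·0 - 1| = |-1| = 1, RHS = -0 + 1 = 1; 1 ≥ 1 — holds
At the ends of the range:
x = -5: LHS = |2·(-5) - 1| = |-11| = 11, RHS = -(-5) + 1 = 6; 11 ≥ 6 — holds
x = 5: LHS = |2·5 - 1| = |9| = 9, RHS = -5 + 1 = -4; 9 ≥ -4 — holds
Hence LHS − RHS is never negative, i.e. LHS ≥ RHS throughout, so the relation holds for every integer in [-5, 5].

Answer: All integers in [-5, 5]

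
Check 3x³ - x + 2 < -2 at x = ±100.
x = 100: LHS = 3·100³ - 100 + 2 = 2999902; 2999902 < -2 — FAILS
x = -100: LHS = 3·(-100)³ - (-100) + 2 = -2999898; -2999898 < -2 — holds

Answer: Partially: fails for x = 100, holds for x = -100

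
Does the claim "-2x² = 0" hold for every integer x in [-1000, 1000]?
The claim fails at x = 1:
x = 1: LHS = -2·1² = -2; -2 = 0 — FAILS

Because a single integer refutes it, the statement is false.

Answer: False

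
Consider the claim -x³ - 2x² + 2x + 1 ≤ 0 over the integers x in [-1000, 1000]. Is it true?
The claim fails at x = 0:
x = 0: LHS = -0³ - 2·0² + 2·0 + 1 = 1; 1 ≤ 0 — FAILS

Because a single integer refutes it, the statement is false.

Answer: False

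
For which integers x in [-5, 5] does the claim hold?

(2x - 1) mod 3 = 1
Holds for: {-5, -2, 1, 4}
Fails for: {-4, -3, -1, 0, 2, 3, 5}

Answer: {-5, -2, 1, 4}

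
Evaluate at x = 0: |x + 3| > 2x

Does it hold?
x = 0: LHS = |0 + 3| = |3| = 3, RHS = 2·0 = 0; 3 > 0 — holds

The relation is satisfied at x = 0.

Answer: Yes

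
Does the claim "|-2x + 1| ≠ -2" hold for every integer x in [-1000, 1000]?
An absolute value is never negative, so the left side is ≥ 0 for every x, while the right side is -2. Tightest case in [-1000, 1000] is x = 0:
x = 0: LHS = |-2·0 + 1| = |1| = 1; 1 ≠ -2 — holds
Hence LHS − RHS is never 0, i.e. the two sides are never equal, so the relation holds for every integer in [-1000, 1000].

No counterexample exists.

Answer: True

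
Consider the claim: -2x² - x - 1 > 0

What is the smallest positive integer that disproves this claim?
Testing positive integers:
x = 1: LHS = -2·1² - 1 - 1 = -4; -4 > 0 — FAILS  ← smallest positive counterexample

Answer: x = 1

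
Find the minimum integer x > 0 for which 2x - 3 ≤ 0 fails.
Testing positive integers:
x = 1: LHS = 2·1 - 3 = -1; -1 ≤ 0 — holds
x = 2: LHS = 2·2 - 3 = 1; 1 ≤ 0 — FAILS  ← smallest positive counterexample

Answer: x = 2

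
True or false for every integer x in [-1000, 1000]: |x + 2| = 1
The claim fails at x = 0:
x = 0: LHS = |0 + 2| = |2| = 2; 2 = 1 — FAILS

Because a single integer refutes it, the statement is false.

Answer: False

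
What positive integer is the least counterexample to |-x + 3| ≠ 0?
Testing positive integers:
x = 1: LHS = |-1 + 3| = |2| = 2; 2 ≠ 0 — holds
x = 2: LHS = |-2 + 3| = |1| = 1; 1 ≠ 0 — holds
x = 3: LHS = |-3 + 3| = |0| = 0; 0 ≠ 0 — FAILS  ← smallest positive counterexample

Answer: x = 3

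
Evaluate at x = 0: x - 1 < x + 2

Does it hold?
x = 0: LHS = 0 - 1 = -1, RHS = 0 + 2 = 2; -1 < 2 — holds

The relation is satisfied at x = 0.

Answer: Yes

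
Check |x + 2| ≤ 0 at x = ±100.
x = 100: LHS = |100 + 2| = |102| = 102; 102 ≤ 0 — FAILS
x = -100: LHS = |(-100) + 2| = |-98| = 98; 98 ≤ 0 — FAILS

Answer: No, fails for both x = 100 and x = -100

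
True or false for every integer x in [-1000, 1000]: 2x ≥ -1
The claim fails at x = -1:
x = -1: LHS = 2·(-1) = -2; -2 ≥ -1 — FAILS

Because a single integer refutes it, the statement is false.

Answer: False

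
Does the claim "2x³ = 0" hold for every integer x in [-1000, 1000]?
The claim fails at x = 1:
x = 1: LHS = 2·1³ = 2; 2 = 0 — FAILS

Because a single integer refutes it, the statement is false.

Answer: False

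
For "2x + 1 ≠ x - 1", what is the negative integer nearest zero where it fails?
Testing negative integers from -1 downward:
x = -1: LHS = 2·(-1) + 1 = -1, RHS = (-1) - 1 = -2; -1 ≠ -2 — holds
x = -2: LHS = 2·(-2) + 1 = -3, RHS = (-2) - 1 = -3; -3 ≠ -3 — FAILS  ← closest negative counterexample to 0

Answer: x = -2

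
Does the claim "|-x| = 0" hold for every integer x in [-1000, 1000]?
The claim fails at x = 1:
x = 1: LHS = |-1| = 1; 1 = 0 — FAILS

Because a single integer refutes it, the statement is false.

Answer: False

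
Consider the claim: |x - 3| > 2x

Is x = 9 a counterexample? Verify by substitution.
Substitute x = 9 into the relation:
x = 9: LHS = |9 - 3| = |6| = 6, RHS = 2·9 = 18; 6 > 18 — FAILS

Since the claim fails at x = 9, this value is a counterexample.

Answer: Yes, x = 9 is a counterexample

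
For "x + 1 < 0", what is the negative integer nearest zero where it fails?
Testing negative integers from -1 downward:
x = -1: LHS = (-1) + 1 = 0; 0 < 0 — FAILS  ← closest negative counterexample to 0

Answer: x = -1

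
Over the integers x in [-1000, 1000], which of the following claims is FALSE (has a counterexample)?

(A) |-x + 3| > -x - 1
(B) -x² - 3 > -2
(A) Over all integers in [-1000, 1000], LHS − RHS is smallest at x = 0, where it equals 4:
x = 0: LHS = |-0 + 3| = |3| = 3, RHS = -0 - 1 = -1; 3 > -1 — holds
At the ends of the range:
x = -1000: LHS = |-(-1000) + 3| = |1003| = 1003, RHS = -(-1000) - 1 = 999; 1003 > 999 — holds
x = 1000: LHS = |-1000 + 3| = |-997| = 997, RHS = -1000 - 1 = -1001; 997 > -1001 — holds
Hence LHS − RHS is never zero or negative, i.e. LHS > RHS throughout, so the relation holds for every integer in [-1000, 1000].

(B) x = 0: LHS = -0² - 3 = -3; -3 > -2 — FAILS

Only (B) has a counterexample.

Answer: B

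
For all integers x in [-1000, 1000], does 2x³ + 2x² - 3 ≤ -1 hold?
The claim fails at x = 1:
x = 1: LHS = 2·1³ + 2·1² - 3 = 1; 1 ≤ -1 — FAILS

Because a single integer refutes it, the statement is false.

Answer: False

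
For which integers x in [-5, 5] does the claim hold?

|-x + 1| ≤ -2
An absolute value is never negative, so the left side is ≥ 0 for every x, while the right side is -2. Tightest case in [-5, 5] is x = 1:
x = 1: LHS = |-1 + 1| = |0| = 0; 0 ≤ -2 — FAILS
Hence LHS − RHS is never zero or negative, i.e. LHS > RHS throughout, so the claimed relation (≤) fails for every integer in [-5, 5].

Answer: None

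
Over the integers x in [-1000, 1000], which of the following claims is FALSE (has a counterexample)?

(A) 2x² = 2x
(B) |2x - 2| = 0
(A) x = -1: LHS = 2·(-1)² = 2, RHS = 2·(-1) = -2; 2 = -2 — FAILS
(B) x = 0: LHS = |2·0 - 2| = |-2| = 2; 2 = 0 — FAILS

Answer: Both A and B are false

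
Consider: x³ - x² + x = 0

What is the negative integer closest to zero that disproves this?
Testing negative integers from -1 downward:
x = -1: LHS = (-1)³ - (-1)² + (-1) = -3; -3 = 0 — FAILS  ← closest negative counterexample to 0

Answer: x = -1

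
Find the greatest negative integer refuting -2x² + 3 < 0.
Testing negative integers from -1 downward:
x = -1: LHS = -2·(-1)² + 3 = 1; 1 < 0 — FAILS  ← closest negative counterexample to 0

Answer: x = -1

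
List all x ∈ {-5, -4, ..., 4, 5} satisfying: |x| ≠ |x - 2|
Holds for: {-5, -4, -3, -2, -1, 0, 2, 3, 4, 5}
Fails for: {1}

Answer: {-5, -4, -3, -2, -1, 0, 2, 3, 4, 5}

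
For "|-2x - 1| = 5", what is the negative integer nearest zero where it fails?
Testing negative integers from -1 downward:
x = -1: LHS = |-2·(-1) - 1| = |1| = 1; 1 = 5 — FAILS  ← closest negative counterexample to 0

Answer: x = -1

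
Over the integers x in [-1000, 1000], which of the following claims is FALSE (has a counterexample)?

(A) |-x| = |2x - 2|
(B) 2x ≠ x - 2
(A) x = 0: LHS = |-0| = |0| = 0, RHS = |2·0 - 2| = |-2| = 2; 0 = 2 — FAILS
(B) x = -2: LHS = 2·(-2) = -4, RHS = (-2) - 2 = -4; -4 ≠ -4 — FAILS

Answer: Both A and B are false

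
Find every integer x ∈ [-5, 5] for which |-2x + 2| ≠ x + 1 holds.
Holds for: {-5, -4, -3, -2, -1, 0, 1, 2, 4, 5}
Fails for: {3}

Answer: {-5, -4, -3, -2, -1, 0, 1, 2, 4, 5}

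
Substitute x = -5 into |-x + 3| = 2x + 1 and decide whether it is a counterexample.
Substitute x = -5 into the relation:
x = -5: LHS = |-(-5) + 3| = |8| = 8, RHS = 2·(-5) + 1 = -9; 8 = -9 — FAILS

Since the claim fails at x = -5, this value is a counterexample.

Answer: Yes, x = -5 is a counterexample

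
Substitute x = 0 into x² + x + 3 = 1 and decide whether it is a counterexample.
Substitute x = 0 into the relation:
x = 0: LHS = 0² + 0 + 3 = 3; 3 = 1 — FAILS

Since the claim fails at x = 0, this value is a counterexample.

Answer: Yes, x = 0 is a counterexample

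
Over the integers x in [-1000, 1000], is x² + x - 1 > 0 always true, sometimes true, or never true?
Holds at x = 1: LHS = 1² + 1 - 1 = 1; 1 > 0 — holds
Fails at x = 0: LHS = 0² + 0 - 1 = -1; -1 > 0 — FAILS
It is satisfied by some integers in the range but not all.

Answer: Sometimes true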